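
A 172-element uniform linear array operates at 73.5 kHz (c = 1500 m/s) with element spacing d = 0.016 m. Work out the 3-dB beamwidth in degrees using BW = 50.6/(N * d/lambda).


Step 1: lambda = 1500/73500 = 0.02041 m
Step 2: d/lambda = 0.016/0.02041 = 0.7839
Step 3: BW = 50.6/(N * d/lambda) = 50.6/(172 * 0.7839) = 0.38

0.38 deg


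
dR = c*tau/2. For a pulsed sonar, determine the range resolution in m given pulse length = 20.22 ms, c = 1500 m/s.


15.165 m


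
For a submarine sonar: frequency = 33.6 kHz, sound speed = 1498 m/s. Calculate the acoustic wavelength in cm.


lambda = c/f = 1498 / 33600 = 0.0446 m = 4.46 cm

4.46 cm


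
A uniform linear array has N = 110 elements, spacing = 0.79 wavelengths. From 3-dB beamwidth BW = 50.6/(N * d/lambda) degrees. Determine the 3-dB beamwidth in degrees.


0.58 deg


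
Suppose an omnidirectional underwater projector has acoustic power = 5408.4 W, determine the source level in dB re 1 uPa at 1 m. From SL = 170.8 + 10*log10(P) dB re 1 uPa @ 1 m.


SL = 170.8 + 10*log10(5408.4) = 170.8 + 37.33 = 208.13

208.13 dB


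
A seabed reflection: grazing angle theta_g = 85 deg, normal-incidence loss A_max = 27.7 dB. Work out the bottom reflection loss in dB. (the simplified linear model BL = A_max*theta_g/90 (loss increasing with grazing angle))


BL = A_max * theta_g / 90 = 27.7 * 85 / 90 = 26.16

26.16 dB


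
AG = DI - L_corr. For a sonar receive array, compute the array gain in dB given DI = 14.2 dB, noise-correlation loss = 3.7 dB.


10.5 dB


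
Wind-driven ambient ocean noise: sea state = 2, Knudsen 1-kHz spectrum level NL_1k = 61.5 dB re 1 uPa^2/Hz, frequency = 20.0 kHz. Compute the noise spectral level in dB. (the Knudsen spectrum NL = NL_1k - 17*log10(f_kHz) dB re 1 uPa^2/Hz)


NL = NL_1k - 17*log10(f_kHz) = 61.5 - 17*log10(20.0) = 61.5 - (22.12) = 39.38

39.38 dB


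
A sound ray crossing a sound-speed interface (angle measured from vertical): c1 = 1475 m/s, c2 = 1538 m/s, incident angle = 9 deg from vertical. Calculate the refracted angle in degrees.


sin(theta2) = (c2/c1)*sin(theta1) = (1538/1475)*sin(9 deg) = 0.16312
theta2 = arcsin(0.16312) = 9.39

9.39 deg


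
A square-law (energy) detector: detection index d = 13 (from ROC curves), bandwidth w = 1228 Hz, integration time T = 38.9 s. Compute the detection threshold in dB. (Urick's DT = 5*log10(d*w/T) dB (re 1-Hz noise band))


DT = 5*log10(d*w/T) = 5*log10(13 * 1228 / 38.9) = 5*log10(410.39) = 13.07

13.07 dB


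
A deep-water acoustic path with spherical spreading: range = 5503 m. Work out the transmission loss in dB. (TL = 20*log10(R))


74.81 dB


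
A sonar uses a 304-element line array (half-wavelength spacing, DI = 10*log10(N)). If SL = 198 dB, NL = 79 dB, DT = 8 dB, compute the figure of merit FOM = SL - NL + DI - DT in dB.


Step 1: DI = 10*log10(304) = 24.83 dB
Step 2: FOM = SL - NL + DI - DT = 198 - 79 + 24.83 - 8 = 135.83

135.83 dB


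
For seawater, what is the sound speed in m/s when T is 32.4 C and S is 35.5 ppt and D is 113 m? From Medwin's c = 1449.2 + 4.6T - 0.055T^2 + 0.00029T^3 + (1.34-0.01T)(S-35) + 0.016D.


c = 1449.2 + 4.6*32.4 - 0.055*32.4^2 + 0.00029*32.4^3 + (1.34 - 0.01*32.4)*(35.5 - 35) + 0.016*113 = 1552.68

1552.68 m/s


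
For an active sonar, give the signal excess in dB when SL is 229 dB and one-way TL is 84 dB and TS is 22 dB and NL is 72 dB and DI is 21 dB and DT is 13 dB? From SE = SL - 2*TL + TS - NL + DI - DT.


SE = SL - 2*TL + TS - NL + DI - DT = 229 - 2*84 + (22) - 72 + 21 - 13 = 19

19 dB


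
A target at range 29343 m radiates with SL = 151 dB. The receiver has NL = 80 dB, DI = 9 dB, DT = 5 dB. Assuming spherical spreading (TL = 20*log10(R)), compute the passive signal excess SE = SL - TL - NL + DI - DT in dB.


-14.35 dB


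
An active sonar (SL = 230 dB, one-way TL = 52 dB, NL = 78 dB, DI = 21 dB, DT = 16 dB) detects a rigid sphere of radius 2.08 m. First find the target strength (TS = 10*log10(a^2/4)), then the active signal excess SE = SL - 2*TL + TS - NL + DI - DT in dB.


Step 1: TS = 10*log10(2.08^2/4) = 0.34 dB
Step 2: SE = SL - 2*TL + TS - NL + DI - DT = 230 - 2*52 + (0.34) - 78 + 21 - 16 = 53.34

53.34 dB


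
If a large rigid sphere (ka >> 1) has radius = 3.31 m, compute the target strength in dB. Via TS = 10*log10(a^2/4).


TS = 10*log10(3.31^2 / 4) = 10*log10(2.739025) = 4.38

4.38 dB


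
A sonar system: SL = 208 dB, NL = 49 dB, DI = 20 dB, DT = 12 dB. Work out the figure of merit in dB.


167 dB


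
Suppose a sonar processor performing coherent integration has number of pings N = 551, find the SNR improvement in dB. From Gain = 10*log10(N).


Gain = 10*log10(551) = 27.41

27.41 dB


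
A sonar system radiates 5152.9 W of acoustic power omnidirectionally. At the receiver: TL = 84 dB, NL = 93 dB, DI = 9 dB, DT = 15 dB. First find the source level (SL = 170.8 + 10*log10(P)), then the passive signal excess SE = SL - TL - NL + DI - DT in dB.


Step 1: SL = 170.8 + 10*log10(5152.9) = 207.92 dB
Step 2: SE = SL - TL - NL + DI - DT = 207.92 - 84 - 93 + 9 - 15 = 24.92

24.92 dB


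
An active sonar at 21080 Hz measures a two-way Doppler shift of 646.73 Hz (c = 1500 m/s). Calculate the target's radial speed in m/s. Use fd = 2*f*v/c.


From fd = 2*f*v/c, v = c*fd/(2*f) = 1500 * 646.73 / (2*21080) = 23.01

23.01 m/s


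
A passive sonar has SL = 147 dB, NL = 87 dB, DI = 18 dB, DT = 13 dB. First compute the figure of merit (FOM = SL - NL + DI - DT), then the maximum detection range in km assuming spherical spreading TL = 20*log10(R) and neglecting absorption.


Step 1: FOM = SL - NL + DI - DT = 147 - 87 + 18 - 13 = 65 dB
Step 2: at max range FOM = TL = 20*log10(R), so R = 10^(65/20) = 1778.28 m = 1.78 km

1.78 km


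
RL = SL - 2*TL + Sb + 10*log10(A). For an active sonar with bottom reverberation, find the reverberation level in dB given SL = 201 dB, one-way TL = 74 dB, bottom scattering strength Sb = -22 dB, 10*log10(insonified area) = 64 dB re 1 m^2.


95 dB


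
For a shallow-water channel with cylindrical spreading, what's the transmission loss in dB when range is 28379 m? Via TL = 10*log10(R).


44.53 dB


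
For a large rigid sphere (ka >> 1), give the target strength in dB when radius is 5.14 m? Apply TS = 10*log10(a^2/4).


TS = 10*log10(5.14^2 / 4) = 10*log10(6.6049) = 8.2

8.2 dB


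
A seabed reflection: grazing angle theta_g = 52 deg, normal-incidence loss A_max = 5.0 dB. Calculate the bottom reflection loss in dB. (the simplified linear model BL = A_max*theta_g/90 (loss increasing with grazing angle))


2.89 dB


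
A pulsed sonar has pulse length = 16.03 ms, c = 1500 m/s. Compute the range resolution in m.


12.0225 m


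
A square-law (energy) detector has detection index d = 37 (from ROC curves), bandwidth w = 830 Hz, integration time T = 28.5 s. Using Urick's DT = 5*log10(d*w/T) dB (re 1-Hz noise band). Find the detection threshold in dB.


DT = 5*log10(d*w/T) = 5*log10(37 * 830 / 28.5) = 5*log10(1077.54) = 15.16

15.16 dB


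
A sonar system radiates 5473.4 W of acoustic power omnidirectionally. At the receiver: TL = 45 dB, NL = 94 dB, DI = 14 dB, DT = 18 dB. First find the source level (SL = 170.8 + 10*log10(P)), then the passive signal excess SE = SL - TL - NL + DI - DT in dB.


Step 1: SL = 170.8 + 10*log10(5473.4) = 208.18 dB
Step 2: SE = SL - TL - NL + DI - DT = 208.18 - 45 - 94 + 14 - 18 = 65.18

65.18 dB


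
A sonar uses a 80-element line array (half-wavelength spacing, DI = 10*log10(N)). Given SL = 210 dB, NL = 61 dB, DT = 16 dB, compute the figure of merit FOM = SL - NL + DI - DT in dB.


Step 1: DI = 10*log10(80) = 19.03 dB
Step 2: FOM = SL - NL + DI - DT = 210 - 61 + 19.03 - 16 = 152.03

152.03 dB


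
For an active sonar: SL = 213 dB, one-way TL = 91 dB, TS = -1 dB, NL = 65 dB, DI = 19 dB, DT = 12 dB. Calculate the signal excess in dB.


-28 dB


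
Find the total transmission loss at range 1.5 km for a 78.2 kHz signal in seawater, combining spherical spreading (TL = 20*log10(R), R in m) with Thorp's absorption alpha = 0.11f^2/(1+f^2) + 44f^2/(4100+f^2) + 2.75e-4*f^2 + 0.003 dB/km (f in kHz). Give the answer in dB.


105.72 dB


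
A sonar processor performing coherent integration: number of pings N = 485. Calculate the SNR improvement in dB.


26.86 dB


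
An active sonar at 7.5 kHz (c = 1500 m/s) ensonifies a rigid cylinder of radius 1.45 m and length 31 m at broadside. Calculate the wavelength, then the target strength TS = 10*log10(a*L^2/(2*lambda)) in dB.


Step 1: lambda = c/f = 1500/7500 = 0.2 m
Step 2: TS = 10*log10(a*L^2/(2*lambda)) = 10*log10(1.45*31^2/(2*0.2)) = 35.42

35.42 dB


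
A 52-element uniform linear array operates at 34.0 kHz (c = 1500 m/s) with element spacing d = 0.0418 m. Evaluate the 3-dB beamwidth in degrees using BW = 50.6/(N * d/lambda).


Step 1: lambda = 1500/34000 = 0.04412 m
Step 2: d/lambda = 0.0418/0.04412 = 0.9474
Step 3: BW = 50.6/(N * d/lambda) = 50.6/(52 * 0.9474) = 1.03

1.03 deg


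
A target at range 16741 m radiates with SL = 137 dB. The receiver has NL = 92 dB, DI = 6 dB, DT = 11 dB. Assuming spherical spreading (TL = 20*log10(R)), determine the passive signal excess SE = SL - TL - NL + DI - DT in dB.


Step 1: TL = 20*log10(16741) = 84.48 dB
Step 2: SE = 137 - 84.48 - 92 + 6 - 11 = -44.48

-44.48 dB


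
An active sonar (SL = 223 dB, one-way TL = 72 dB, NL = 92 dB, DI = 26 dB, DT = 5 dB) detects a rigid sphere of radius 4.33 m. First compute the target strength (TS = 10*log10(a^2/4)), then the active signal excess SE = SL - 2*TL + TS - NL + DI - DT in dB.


Step 1: TS = 10*log10(4.33^2/4) = 6.71 dB
Step 2: SE = SL - 2*TL + TS - NL + DI - DT = 223 - 2*72 + (6.71) - 92 + 26 - 5 = 14.71

14.71 dB


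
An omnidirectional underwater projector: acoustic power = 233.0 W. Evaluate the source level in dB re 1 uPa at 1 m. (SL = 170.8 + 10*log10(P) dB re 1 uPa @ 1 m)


194.47 dB


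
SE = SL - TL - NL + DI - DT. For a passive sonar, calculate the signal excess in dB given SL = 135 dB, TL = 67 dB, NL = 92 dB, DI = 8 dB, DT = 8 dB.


SE = SL - TL - NL + DI - DT = 135 - 67 - 92 + 8 - 8 = -24

-24 dB


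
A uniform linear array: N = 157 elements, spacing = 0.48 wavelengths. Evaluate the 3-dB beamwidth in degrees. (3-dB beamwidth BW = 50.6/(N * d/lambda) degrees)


BW = 50.6 / (157 * 0.48) = 50.6 / 75.36 = 0.67

0.67 deg


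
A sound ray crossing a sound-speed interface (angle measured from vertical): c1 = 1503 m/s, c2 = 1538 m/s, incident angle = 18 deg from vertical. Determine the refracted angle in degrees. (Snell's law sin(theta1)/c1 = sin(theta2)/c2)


sin(theta2) = (c2/c1)*sin(theta1) = (1538/1503)*sin(18 deg) = 0.31621
theta2 = arcsin(0.31621) = 18.43

18.43 deg


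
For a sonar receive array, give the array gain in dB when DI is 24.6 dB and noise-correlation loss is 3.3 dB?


AG = DI - L_corr = 24.6 - 3.3 = 21.3

21.3 dB


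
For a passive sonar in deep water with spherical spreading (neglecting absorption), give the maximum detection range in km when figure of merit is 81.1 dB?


11.35 km


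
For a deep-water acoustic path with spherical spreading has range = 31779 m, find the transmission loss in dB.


90.04 dB


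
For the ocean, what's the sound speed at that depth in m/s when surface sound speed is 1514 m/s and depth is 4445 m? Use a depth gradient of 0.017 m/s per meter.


1589.565 m/s


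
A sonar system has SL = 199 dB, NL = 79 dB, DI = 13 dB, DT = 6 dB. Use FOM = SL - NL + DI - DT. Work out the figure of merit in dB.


127 dB


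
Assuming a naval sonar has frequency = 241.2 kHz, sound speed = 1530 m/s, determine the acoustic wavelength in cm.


lambda = c/f = 1530 / 241200 = 0.0063 m = 0.63 cm

0.63 cm


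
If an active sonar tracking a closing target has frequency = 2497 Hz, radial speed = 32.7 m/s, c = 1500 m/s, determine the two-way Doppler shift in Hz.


fd = 2*f*v/c = 2 * 2497 * 32.7 / 1500 = 108.87

108.87 Hz


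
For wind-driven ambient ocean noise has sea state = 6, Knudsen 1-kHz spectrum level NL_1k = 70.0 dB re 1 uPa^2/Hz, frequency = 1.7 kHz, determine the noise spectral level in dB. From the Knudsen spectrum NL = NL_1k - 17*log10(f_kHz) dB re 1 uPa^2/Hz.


NL = NL_1k - 17*log10(f_kHz) = 70.0 - 17*log10(1.7) = 70.0 - (3.92) = 66.08

66.08 dB


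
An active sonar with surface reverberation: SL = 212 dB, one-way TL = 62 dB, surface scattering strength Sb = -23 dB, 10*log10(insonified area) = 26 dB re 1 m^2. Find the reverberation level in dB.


RL = SL - 2*TL + Sb + 10*log10(A) = 212 - 2*62 + (-23) + 26 = 91

91 dB


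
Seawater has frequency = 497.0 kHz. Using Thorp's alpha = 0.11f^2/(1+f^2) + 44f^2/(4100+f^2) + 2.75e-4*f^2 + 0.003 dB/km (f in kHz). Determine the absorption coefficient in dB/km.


f^2 = 247009.0
alpha = 0.11*247009.0/(1+247009.0) + 44*247009.0/(4100+247009.0) + 2.75e-4*247009.0 + 0.003 = 111.322

111.322 dB/km


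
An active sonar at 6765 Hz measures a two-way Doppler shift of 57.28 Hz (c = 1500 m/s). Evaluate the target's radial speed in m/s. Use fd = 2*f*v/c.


From fd = 2*f*v/c, v = c*fd/(2*f) = 1500 * 57.28 / (2*6765) = 6.35

6.35 m/s


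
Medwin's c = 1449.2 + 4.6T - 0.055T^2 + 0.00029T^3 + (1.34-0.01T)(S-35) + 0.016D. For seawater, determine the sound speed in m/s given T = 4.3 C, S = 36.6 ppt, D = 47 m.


c = 1449.2 + 4.6*4.3 - 0.055*4.3^2 + 0.00029*4.3^3 + (1.34 - 0.01*4.3)*(36.6 - 35) + 0.016*47 = 1470.81

1470.81 m/s


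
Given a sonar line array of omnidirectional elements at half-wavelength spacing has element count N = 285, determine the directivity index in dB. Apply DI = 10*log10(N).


DI = 10*log10(285) = 24.55

24.55 dB


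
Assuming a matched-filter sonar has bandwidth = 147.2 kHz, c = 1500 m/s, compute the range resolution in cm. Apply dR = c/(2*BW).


dR = c/(2*BW) = 1500 / (2 * 147.2e3) = 0.0051 m = 0.51 cm

0.51 cm


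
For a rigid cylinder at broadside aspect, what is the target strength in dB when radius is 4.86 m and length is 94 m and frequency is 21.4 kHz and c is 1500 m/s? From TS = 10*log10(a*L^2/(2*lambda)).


54.86 dB


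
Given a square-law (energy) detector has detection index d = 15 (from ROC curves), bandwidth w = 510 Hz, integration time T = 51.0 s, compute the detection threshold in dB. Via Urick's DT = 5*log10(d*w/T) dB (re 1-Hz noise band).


DT = 5*log10(d*w/T) = 5*log10(15 * 510 / 51.0) = 5*log10(150.0) = 10.88

10.88 dB


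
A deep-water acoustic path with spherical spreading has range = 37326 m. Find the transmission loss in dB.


TL = 20*log10(37326) = 91.44

91.44 dB


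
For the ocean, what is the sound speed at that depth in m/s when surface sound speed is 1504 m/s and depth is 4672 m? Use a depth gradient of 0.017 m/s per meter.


c = 1504 + 0.017 * 4672 = 1583.424

1583.424 m/s


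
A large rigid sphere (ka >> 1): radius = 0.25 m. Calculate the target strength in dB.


-18.06 dB


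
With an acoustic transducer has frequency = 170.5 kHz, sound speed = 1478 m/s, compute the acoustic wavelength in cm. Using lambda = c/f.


lambda = c/f = 1478 / 170500 = 0.0087 m = 0.87 cm

0.87 cm


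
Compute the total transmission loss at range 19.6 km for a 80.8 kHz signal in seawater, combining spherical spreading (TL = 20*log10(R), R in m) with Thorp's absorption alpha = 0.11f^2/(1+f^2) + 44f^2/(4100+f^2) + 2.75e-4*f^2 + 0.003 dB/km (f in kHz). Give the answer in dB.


652.98 dB


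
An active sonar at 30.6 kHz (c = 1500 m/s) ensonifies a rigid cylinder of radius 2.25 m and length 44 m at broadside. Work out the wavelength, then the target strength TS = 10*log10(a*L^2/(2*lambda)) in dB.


Step 1: lambda = c/f = 1500/30600 = 0.04902 m
Step 2: TS = 10*log10(a*L^2/(2*lambda)) = 10*log10(2.25*44^2/(2*0.04902)) = 46.48

46.48 dB


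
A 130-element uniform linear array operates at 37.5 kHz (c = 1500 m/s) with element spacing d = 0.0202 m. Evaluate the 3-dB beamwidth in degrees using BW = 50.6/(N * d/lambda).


Step 1: lambda = 1500/37500 = 0.04 m
Step 2: d/lambda = 0.0202/0.04 = 0.505
Step 3: BW = 50.6/(N * d/lambda) = 50.6/(130 * 0.505) = 0.77

0.77 deg


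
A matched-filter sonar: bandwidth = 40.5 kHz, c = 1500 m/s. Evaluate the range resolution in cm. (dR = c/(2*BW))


1.85 cm


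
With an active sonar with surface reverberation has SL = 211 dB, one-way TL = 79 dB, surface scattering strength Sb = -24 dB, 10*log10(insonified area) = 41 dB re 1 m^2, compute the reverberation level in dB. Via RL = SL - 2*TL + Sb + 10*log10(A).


RL = SL - 2*TL + Sb + 10*log10(A) = 211 - 2*79 + (-24) + 41 = 70

70 dB


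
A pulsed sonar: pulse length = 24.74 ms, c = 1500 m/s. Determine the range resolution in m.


dR = c*tau/2 = 1500 * 24.74e-3 / 2 = 18.555

18.555 m


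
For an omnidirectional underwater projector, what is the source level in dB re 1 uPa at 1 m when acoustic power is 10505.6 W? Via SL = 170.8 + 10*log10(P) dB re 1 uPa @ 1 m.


211.01 dB


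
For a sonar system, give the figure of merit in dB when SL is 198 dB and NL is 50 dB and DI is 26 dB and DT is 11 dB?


FOM = SL - NL + DI - DT = 198 - 50 + 26 - 11 = 163

163 dB


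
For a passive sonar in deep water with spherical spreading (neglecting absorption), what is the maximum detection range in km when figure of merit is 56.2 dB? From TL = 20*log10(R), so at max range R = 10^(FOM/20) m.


At max range FOM = TL, so 20*log10(R) = 56.2
R = 10^(56.2/20) = 645.65 m = 0.65 km

0.65 km


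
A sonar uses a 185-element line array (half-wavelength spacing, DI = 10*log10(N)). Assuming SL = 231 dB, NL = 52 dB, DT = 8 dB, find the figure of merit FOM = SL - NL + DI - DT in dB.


193.67 dB


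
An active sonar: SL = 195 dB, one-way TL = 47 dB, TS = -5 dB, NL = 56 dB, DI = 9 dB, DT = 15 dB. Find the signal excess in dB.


SE = SL - 2*TL + TS - NL + DI - DT = 195 - 2*47 + (-5) - 56 + 9 - 15 = 34

34 dB


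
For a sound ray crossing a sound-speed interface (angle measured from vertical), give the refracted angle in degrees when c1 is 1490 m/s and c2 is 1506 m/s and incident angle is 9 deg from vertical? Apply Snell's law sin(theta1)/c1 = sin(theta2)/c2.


sin(theta2) = (c2/c1)*sin(theta1) = (1506/1490)*sin(9 deg) = 0.15811
theta2 = arcsin(0.15811) = 9.1

9.1 deg


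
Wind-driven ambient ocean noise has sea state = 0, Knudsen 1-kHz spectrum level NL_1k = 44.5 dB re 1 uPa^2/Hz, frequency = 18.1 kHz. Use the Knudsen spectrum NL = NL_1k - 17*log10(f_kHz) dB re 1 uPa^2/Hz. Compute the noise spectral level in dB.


NL = NL_1k - 17*log10(f_kHz) = 44.5 - 17*log10(18.1) = 44.5 - (21.38) = 23.12

23.12 dB


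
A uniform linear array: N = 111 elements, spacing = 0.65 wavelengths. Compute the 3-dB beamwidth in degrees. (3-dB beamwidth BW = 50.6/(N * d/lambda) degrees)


BW = 50.6 / (111 * 0.65) = 50.6 / 72.15 = 0.7

0.7 deg


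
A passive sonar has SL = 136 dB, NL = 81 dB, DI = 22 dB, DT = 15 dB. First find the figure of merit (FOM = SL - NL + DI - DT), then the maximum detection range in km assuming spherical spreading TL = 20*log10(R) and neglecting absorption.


Step 1: FOM = SL - NL + DI - DT = 136 - 81 + 22 - 15 = 62 dB
Step 2: at max range FOM = TL = 20*log10(R), so R = 10^(62/20) = 1258.93 m = 1.26 km

1.26 km


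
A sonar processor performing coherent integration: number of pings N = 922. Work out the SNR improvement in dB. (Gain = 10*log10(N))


29.65 dB


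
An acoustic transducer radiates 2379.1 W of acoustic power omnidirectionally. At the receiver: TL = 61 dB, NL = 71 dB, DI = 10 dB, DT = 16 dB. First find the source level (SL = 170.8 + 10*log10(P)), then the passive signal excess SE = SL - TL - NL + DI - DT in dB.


Step 1: SL = 170.8 + 10*log10(2379.1) = 204.56 dB
Step 2: SE = SL - TL - NL + DI - DT = 204.56 - 61 - 71 + 10 - 16 = 66.56

66.56 dB


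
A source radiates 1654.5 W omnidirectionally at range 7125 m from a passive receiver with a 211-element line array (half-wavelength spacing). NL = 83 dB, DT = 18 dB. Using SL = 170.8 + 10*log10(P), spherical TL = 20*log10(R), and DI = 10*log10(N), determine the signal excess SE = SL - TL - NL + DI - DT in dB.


48.17 dB


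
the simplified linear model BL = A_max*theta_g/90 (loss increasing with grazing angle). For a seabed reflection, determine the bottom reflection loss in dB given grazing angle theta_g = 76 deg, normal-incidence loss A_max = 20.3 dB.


17.14 dB


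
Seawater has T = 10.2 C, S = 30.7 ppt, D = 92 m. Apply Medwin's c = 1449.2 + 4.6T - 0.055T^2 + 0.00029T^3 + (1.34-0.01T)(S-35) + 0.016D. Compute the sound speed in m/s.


c = 1449.2 + 4.6*10.2 - 0.055*10.2^2 + 0.00029*10.2^3 + (1.34 - 0.01*10.2)*(30.7 - 35) + 0.016*92 = 1486.85

1486.85 m/s


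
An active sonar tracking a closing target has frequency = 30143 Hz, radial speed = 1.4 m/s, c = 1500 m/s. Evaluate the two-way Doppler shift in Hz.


56.27 Hz


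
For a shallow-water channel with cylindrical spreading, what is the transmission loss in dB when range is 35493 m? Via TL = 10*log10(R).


TL = 10*log10(35493) = 45.5

45.5 dB


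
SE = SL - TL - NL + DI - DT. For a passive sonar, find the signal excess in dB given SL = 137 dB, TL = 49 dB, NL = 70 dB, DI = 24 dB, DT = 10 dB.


SE = SL - TL - NL + DI - DT = 137 - 49 - 70 + 24 - 10 = 32

32 dB


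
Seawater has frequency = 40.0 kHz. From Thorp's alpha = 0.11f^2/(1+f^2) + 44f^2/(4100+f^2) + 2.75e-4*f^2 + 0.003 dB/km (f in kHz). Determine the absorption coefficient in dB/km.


f^2 = 1600.0
alpha = 0.11*1600.0/(1+1600.0) + 44*1600.0/(4100+1600.0) + 2.75e-4*1600.0 + 0.003 = 12.904

12.904 dB/km


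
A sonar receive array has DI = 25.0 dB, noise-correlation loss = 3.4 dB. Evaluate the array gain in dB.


AG = DI - L_corr = 25.0 - 3.4 = 21.6

21.6 dB


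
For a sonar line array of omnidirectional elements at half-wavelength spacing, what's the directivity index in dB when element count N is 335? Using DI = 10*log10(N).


25.25 dB


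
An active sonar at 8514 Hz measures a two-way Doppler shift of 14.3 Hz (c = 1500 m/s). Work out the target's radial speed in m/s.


From fd = 2*f*v/c, v = c*fd/(2*f) = 1500 * 14.3 / (2*8514) = 1.26

1.26 m/s


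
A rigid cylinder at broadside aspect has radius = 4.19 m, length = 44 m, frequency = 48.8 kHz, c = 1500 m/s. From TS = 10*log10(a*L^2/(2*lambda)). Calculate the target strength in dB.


lambda = 1500/48800 = 0.03074 m
TS = 10*log10(4.19*44^2/(2*0.03074)) = 51.2

51.2 dB


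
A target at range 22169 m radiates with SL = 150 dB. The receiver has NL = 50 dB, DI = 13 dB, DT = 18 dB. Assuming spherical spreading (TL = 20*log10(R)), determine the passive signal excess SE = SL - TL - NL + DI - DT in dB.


Step 1: TL = 20*log10(22169) = 86.91 dB
Step 2: SE = 150 - 86.91 - 50 + 13 - 18 = 8.09

8.09 dB


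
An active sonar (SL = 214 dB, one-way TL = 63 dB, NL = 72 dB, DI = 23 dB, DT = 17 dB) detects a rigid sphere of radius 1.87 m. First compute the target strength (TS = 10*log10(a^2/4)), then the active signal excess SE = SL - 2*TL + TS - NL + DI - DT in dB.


Step 1: TS = 10*log10(1.87^2/4) = -0.58 dB
Step 2: SE = SL - 2*TL + TS - NL + DI - DT = 214 - 2*63 + (-0.58) - 72 + 23 - 17 = 21.42

21.42 dB


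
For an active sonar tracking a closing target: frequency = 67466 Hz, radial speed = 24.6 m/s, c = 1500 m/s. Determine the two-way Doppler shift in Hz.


fd = 2*f*v/c = 2 * 67466 * 24.6 / 1500 = 2212.88

2212.88 Hz


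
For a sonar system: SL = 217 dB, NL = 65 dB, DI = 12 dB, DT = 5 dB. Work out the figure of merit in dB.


159 dB


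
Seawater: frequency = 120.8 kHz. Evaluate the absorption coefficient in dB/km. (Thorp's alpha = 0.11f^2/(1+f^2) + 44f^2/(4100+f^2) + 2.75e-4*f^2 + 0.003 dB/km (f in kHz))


f^2 = 14592.64
alpha = 0.11*14592.64/(1+14592.64) + 44*14592.64/(4100+14592.64) + 2.75e-4*14592.64 + 0.003 = 38.475

38.475 dB/km


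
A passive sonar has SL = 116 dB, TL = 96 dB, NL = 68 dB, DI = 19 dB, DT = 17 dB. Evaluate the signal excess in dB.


SE = SL - TL - NL + DI - DT = 116 - 96 - 68 + 19 - 17 = -46

-46 dB


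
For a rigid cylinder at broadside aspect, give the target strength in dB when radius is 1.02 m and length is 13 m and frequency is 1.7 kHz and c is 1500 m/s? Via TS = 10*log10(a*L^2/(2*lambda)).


lambda = 1500/1700 = 0.88235 m
TS = 10*log10(1.02*13^2/(2*0.88235)) = 19.9

19.9 dB


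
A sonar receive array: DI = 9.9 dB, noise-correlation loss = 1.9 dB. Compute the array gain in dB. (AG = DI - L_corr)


8.0 dB


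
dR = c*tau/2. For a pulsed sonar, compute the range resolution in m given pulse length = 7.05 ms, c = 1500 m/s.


5.2875 m


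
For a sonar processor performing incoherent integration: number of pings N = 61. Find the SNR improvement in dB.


Gain = 5*log10(61) = 8.93

8.93 dB


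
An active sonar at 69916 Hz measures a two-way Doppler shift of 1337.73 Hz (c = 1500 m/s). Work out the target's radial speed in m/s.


14.35 m/s


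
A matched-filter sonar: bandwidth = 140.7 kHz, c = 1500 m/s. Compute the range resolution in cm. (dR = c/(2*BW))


0.53 cm


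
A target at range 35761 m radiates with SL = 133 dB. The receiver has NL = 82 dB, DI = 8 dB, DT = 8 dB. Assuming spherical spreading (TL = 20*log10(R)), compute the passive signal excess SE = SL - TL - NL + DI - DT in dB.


Step 1: TL = 20*log10(35761) = 91.07 dB
Step 2: SE = 133 - 91.07 - 82 + 8 - 8 = -40.07

-40.07 dB


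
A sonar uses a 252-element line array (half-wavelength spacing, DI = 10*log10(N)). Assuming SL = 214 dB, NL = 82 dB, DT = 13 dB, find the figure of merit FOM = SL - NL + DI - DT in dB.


Step 1: DI = 10*log10(252) = 24.01 dB
Step 2: FOM = SL - NL + DI - DT = 214 - 82 + 24.01 - 13 = 143.01

143.01 dB


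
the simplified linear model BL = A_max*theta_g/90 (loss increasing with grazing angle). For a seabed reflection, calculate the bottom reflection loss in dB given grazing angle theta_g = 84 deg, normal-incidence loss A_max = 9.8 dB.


9.15 dB


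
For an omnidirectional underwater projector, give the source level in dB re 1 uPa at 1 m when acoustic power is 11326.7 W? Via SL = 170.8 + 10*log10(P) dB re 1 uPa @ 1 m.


SL = 170.8 + 10*log10(11326.7) = 170.8 + 40.54 = 211.34

211.34 dB


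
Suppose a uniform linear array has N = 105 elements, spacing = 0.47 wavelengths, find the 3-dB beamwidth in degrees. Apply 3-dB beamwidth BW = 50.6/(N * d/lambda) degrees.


BW = 50.6 / (105 * 0.47) = 50.6 / 49.35 = 1.03

1.03 deg


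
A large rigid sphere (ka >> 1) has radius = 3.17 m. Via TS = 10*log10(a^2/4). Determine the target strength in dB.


TS = 10*log10(3.17^2 / 4) = 10*log10(2.512225) = 4.0

4.0 dB


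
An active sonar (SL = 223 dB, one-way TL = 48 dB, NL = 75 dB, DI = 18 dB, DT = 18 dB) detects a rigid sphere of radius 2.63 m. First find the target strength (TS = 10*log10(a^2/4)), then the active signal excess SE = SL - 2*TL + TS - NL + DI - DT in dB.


Step 1: TS = 10*log10(2.63^2/4) = 2.38 dB
Step 2: SE = SL - 2*TL + TS - NL + DI - DT = 223 - 2*48 + (2.38) - 75 + 18 - 18 = 54.38

54.38 dB


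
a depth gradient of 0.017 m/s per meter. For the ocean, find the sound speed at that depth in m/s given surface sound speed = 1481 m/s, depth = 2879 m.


c = 1481 + 0.017 * 2879 = 1529.943

1529.943 m/s


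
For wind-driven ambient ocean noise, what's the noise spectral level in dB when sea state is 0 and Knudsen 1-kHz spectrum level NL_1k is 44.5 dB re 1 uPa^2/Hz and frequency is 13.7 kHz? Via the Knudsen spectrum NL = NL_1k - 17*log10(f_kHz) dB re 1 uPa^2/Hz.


25.18 dB


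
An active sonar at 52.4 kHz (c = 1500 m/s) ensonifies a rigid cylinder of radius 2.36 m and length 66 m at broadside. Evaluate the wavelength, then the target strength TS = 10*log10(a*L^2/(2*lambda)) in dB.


Step 1: lambda = c/f = 1500/52400 = 0.02863 m
Step 2: TS = 10*log10(a*L^2/(2*lambda)) = 10*log10(2.36*66^2/(2*0.02863)) = 52.54

52.54 dB


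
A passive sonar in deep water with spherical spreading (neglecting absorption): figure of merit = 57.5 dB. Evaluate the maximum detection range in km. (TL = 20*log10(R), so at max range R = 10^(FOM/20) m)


0.75 km


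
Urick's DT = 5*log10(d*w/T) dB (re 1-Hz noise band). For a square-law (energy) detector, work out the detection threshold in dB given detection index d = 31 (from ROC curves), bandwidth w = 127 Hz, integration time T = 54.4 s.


DT = 5*log10(d*w/T) = 5*log10(31 * 127 / 54.4) = 5*log10(72.37) = 9.3

9.3 dB


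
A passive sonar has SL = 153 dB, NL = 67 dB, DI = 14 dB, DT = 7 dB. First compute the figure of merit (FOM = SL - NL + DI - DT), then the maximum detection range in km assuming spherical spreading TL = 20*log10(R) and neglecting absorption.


Step 1: FOM = SL - NL + DI - DT = 153 - 67 + 14 - 7 = 93 dB
Step 2: at max range FOM = TL = 20*log10(R), so R = 10^(93/20) = 44668.36 m = 44.67 km

44.67 km


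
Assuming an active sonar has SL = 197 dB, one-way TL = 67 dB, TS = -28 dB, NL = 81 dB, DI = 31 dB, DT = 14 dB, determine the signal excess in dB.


SE = SL - 2*TL + TS - NL + DI - DT = 197 - 2*67 + (-28) - 81 + 31 - 14 = -29

-29 dB


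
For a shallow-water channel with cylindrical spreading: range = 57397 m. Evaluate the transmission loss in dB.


TL = 10*log10(57397) = 47.59

47.59 dB


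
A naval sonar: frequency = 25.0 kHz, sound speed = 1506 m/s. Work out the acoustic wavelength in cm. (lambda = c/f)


lambda = c/f = 1506 / 25000 = 0.0602 m = 6.02 cm

6.02 cm


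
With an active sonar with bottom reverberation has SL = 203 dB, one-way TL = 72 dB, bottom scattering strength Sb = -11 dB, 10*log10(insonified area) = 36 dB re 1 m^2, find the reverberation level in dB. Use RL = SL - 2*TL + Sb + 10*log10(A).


84 dB


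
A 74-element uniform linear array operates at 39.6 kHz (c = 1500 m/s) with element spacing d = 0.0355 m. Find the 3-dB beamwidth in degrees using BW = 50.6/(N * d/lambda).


Step 1: lambda = 1500/39600 = 0.03788 m
Step 2: d/lambda = 0.0355/0.03788 = 0.9372
Step 3: BW = 50.6/(N * d/lambda) = 50.6/(74 * 0.9372) = 0.73

0.73 deg


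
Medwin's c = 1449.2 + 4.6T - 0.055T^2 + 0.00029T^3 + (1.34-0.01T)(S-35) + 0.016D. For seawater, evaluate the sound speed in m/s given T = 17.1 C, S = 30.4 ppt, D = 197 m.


c = 1449.2 + 4.6*17.1 - 0.055*17.1^2 + 0.00029*17.1^3 + (1.34 - 0.01*17.1)*(30.4 - 35) + 0.016*197 = 1511.0

1511.0 m/s


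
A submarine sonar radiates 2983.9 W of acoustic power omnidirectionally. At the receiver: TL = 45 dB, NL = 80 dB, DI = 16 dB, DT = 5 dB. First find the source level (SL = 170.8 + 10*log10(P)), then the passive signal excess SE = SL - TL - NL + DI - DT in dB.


Step 1: SL = 170.8 + 10*log10(2983.9) = 205.55 dB
Step 2: SE = SL - TL - NL + DI - DT = 205.55 - 45 - 80 + 16 - 5 = 91.55

91.55 dB


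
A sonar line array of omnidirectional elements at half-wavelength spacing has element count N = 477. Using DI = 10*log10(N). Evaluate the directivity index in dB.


26.79 dB


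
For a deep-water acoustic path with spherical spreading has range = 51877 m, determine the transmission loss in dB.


94.3 dB


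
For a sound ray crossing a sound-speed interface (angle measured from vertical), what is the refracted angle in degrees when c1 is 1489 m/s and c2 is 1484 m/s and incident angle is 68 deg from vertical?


sin(theta2) = (c2/c1)*sin(theta1) = (1484/1489)*sin(68 deg) = 0.92407
theta2 = arcsin(0.92407) = 67.53

67.53 deg


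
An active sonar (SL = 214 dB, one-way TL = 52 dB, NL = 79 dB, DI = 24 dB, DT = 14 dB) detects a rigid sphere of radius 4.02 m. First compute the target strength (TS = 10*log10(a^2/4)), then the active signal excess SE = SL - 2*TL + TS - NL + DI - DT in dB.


Step 1: TS = 10*log10(4.02^2/4) = 6.06 dB
Step 2: SE = SL - 2*TL + TS - NL + DI - DT = 214 - 2*52 + (6.06) - 79 + 24 - 14 = 47.06

47.06 dB


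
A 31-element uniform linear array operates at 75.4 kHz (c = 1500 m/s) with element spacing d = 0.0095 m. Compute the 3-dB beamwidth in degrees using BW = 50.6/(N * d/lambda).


Step 1: lambda = 1500/75400 = 0.01989 m
Step 2: d/lambda = 0.0095/0.01989 = 0.4776
Step 3: BW = 50.6/(N * d/lambda) = 50.6/(31 * 0.4776) = 3.42

3.42 deg


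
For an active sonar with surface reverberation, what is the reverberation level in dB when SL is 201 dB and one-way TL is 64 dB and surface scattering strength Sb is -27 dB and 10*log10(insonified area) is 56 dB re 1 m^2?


RL = SL - 2*TL + Sb + 10*log10(A) = 201 - 2*64 + (-27) + 56 = 102

102 dB


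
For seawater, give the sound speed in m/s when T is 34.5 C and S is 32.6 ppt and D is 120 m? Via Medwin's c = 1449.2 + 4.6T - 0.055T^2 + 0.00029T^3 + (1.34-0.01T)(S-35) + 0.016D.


c = 1449.2 + 4.6*34.5 - 0.055*34.5^2 + 0.00029*34.5^3 + (1.34 - 0.01*34.5)*(32.6 - 35) + 0.016*120 = 1553.88

1553.88 m/s


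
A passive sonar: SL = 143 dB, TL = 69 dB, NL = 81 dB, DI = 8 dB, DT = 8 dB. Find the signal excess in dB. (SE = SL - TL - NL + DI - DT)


SE = SL - TL - NL + DI - DT = 143 - 69 - 81 + 8 - 8 = -7

-7 dB


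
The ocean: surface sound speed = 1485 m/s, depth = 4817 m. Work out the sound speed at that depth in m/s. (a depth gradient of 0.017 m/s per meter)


1566.889 m/s


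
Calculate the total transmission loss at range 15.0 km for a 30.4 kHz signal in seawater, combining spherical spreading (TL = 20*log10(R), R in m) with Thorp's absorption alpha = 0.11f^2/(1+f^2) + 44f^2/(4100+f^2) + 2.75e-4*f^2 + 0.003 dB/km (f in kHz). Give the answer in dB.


210.43 dB


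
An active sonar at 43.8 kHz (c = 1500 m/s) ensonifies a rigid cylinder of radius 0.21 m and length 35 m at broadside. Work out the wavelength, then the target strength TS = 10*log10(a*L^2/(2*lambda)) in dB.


Step 1: lambda = c/f = 1500/43800 = 0.03425 m
Step 2: TS = 10*log10(a*L^2/(2*lambda)) = 10*log10(0.21*35^2/(2*0.03425)) = 35.75

35.75 dB


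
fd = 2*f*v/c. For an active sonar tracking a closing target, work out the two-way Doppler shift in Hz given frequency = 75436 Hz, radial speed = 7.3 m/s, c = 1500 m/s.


fd = 2*f*v/c = 2 * 75436 * 7.3 / 1500 = 734.24

734.24 Hz


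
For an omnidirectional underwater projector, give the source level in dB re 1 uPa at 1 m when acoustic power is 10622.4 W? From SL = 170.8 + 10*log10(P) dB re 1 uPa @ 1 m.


211.06 dB


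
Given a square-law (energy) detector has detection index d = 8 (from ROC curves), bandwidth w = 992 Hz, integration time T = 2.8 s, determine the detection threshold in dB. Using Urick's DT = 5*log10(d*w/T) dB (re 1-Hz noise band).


DT = 5*log10(d*w/T) = 5*log10(8 * 992 / 2.8) = 5*log10(2834.29) = 17.26

17.26 dB


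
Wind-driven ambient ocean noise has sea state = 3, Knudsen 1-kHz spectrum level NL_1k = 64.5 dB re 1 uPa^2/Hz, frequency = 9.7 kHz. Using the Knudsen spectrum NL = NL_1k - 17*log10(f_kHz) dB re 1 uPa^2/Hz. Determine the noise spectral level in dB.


47.72 dB


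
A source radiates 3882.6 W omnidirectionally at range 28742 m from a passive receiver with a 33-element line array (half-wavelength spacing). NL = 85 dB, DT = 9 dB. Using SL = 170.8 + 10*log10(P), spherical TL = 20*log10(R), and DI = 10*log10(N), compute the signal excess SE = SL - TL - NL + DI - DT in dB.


Step 1: SL = 170.8 + 10*log10(3882.6) = 206.69 dB
Step 2: TL = 20*log10(28742) = 89.17 dB
Step 3: DI = 10*log10(33) = 15.19 dB
Step 4: SE = SL - TL - NL + DI - DT = 206.69 - 89.17 - 85 + 15.19 - 9 = 38.71

38.71 dB


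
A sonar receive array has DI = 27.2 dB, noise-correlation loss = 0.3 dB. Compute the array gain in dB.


AG = DI - L_corr = 27.2 - 0.3 = 26.9

26.9 dB


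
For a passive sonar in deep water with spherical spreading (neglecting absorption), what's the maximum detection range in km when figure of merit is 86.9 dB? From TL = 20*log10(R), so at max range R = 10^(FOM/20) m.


At max range FOM = TL, so 20*log10(R) = 86.9
R = 10^(86.9/20) = 22130.95 m = 22.13 km

22.13 km


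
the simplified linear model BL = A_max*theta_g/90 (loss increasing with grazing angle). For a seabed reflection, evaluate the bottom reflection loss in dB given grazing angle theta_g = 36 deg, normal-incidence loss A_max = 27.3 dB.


BL = A_max * theta_g / 90 = 27.3 * 36 / 90 = 10.92

10.92 dB


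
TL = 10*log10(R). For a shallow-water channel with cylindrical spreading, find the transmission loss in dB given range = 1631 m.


TL = 10*log10(1631) = 32.12

32.12 dB


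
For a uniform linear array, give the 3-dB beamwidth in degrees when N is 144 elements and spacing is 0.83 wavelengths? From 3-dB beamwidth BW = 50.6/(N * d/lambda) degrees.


BW = 50.6 / (144 * 0.83) = 50.6 / 119.52 = 0.42

0.42 deg


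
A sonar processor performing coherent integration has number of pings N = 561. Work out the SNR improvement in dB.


27.49 dB


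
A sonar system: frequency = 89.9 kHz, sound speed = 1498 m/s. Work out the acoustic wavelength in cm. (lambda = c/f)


1.67 cm


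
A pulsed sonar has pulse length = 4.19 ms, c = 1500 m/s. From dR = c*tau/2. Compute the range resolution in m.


3.1425 m


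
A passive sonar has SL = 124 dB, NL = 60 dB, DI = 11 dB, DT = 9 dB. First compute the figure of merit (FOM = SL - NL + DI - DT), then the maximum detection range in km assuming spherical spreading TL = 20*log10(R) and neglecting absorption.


Step 1: FOM = SL - NL + DI - DT = 124 - 60 + 11 - 9 = 66 dB
Step 2: at max range FOM = TL = 20*log10(R), so R = 10^(66/20) = 1995.26 m = 2.0 km

2.0 km


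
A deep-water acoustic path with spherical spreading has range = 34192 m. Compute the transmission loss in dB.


TL = 20*log10(34192) = 90.68

90.68 dB


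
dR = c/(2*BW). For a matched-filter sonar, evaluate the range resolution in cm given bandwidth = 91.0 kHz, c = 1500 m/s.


dR = c/(2*BW) = 1500 / (2 * 91.0e3) = 0.0082 m = 0.82 cm

0.82 cm


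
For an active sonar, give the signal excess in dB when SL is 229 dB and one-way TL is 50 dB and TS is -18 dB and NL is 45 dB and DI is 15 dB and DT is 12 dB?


SE = SL - 2*TL + TS - NL + DI - DT = 229 - 2*50 + (-18) - 45 + 15 - 12 = 69

69 dB


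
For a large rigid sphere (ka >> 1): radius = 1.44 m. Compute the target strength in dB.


TS = 10*log10(1.44^2 / 4) = 10*log10(0.5184) = -2.85

-2.85 dB


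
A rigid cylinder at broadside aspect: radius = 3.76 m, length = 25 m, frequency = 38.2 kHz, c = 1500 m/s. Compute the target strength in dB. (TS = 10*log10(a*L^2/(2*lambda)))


lambda = 1500/38200 = 0.03927 m
TS = 10*log10(3.76*25^2/(2*0.03927)) = 44.76

44.76 dB


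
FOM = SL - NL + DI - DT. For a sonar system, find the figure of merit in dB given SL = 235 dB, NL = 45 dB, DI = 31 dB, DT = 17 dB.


204 dB


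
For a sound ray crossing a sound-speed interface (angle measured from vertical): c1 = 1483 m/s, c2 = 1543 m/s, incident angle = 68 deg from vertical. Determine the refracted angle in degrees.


74.73 deg


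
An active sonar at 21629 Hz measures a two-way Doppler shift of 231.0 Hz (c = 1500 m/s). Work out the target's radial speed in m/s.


8.01 m/s


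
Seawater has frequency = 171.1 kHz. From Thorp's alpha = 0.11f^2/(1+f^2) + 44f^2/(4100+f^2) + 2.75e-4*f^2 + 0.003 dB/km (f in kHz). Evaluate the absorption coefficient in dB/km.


f^2 = 29275.21
alpha = 0.11*29275.21/(1+29275.21) + 44*29275.21/(4100+29275.21) + 2.75e-4*29275.21 + 0.003 = 46.758

46.758 dB/km


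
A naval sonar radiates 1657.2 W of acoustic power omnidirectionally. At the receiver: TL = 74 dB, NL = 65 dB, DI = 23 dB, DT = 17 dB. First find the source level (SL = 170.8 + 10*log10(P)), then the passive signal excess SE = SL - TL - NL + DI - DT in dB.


Step 1: SL = 170.8 + 10*log10(1657.2) = 202.99 dB
Step 2: SE = SL - TL - NL + DI - DT = 202.99 - 74 - 65 + 23 - 17 = 69.99

69.99 dB


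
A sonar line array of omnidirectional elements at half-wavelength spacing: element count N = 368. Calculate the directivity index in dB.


DI = 10*log10(368) = 25.66

25.66 dB
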